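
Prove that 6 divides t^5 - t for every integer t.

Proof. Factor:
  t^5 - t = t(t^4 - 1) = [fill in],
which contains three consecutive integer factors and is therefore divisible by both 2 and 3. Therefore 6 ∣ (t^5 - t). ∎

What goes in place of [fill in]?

(t - 1)t(t + 1)(t^2 + 1)

t^4 - 1 = (t^2 - 1)(t^2 + 1), and t^2 - 1 = (t-1)(t+1).
So t(t^4 - 1) = (t - 1)t(t + 1)(t^2 + 1).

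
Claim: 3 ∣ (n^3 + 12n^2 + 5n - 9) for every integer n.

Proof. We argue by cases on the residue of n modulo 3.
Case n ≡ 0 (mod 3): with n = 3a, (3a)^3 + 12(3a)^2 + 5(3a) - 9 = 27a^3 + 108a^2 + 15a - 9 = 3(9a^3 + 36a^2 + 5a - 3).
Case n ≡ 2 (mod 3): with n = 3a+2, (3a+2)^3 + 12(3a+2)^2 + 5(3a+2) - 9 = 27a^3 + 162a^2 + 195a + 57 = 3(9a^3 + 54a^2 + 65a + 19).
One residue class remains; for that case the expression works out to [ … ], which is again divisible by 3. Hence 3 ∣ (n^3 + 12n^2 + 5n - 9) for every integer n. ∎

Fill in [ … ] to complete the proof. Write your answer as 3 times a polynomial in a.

Only n ≡ 1 (mod 3) is unaccounted for. Put n = 3a+1:
(3a+1)^3 + 12(3a+1)^2 + 5(3a+1) - 9 expands to 27a^3 + 135a^2 + 96a + 9,
and factoring out 3 leaves 3(9a^3 + 45a^2 + 32a + 3).

3(9a^3 + 45a^2 + 32a + 3)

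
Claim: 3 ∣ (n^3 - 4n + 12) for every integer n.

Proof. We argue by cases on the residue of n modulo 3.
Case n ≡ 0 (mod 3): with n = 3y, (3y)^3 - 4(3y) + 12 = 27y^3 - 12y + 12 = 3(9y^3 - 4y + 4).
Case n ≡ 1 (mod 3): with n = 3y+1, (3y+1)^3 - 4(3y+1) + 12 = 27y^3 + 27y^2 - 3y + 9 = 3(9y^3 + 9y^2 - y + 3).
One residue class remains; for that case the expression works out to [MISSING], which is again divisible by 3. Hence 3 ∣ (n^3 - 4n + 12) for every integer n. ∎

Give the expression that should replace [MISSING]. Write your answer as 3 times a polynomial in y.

3(9y^3 + 18y^2 + 8y + 4)

Only n ≡ 2 (mod 3) is unaccounted for. Put n = 3y+2:
(3y+2)^3 - 4(3y+2) + 12 expands to 27y^3 + 54y^2 + 24y + 12,
and factoring out 3 leaves 3(9y^3 + 18y^2 + 8y + 4).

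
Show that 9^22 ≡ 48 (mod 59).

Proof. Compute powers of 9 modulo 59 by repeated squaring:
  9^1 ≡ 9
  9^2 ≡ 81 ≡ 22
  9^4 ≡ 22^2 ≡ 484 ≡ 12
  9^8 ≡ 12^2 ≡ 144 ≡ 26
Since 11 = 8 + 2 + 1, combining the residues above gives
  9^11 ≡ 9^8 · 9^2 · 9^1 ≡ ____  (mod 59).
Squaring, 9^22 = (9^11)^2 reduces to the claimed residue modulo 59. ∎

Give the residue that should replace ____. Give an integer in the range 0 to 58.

Multiply the listed residues: 26 · 22 · 9 = 572 → 5148.
Reducing modulo 59: 5148 = 87·59 + 15, so 9^11 ≡ 15.

15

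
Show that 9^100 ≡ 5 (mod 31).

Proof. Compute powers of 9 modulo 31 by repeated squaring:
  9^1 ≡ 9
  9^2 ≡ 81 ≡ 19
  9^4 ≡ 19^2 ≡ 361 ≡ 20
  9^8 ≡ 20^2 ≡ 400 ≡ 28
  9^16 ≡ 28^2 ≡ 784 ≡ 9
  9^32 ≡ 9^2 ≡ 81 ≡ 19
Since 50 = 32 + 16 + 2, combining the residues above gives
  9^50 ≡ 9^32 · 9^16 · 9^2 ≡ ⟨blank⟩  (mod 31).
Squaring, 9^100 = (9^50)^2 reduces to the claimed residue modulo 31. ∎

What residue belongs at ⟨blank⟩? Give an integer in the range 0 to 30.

Multiply the listed residues: 19 · 9 · 19 = 171 → 3249.
Reducing modulo 31: 3249 = 104·31 + 25, so 9^50 ≡ 25.

25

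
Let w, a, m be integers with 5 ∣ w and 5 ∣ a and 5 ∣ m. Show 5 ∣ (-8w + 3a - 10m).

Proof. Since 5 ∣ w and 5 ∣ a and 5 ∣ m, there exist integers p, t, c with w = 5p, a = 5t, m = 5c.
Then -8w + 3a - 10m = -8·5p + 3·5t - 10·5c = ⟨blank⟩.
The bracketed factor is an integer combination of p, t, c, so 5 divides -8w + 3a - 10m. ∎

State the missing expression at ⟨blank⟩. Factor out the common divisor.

Pull the common 5 out of every term: -8·5p + 3·5t - 10·5c = 5(-10c - 8p + 3t).
-10c - 8p + 3t is an integer, which exhibits the divisibility.

5(-10c - 8p + 3t)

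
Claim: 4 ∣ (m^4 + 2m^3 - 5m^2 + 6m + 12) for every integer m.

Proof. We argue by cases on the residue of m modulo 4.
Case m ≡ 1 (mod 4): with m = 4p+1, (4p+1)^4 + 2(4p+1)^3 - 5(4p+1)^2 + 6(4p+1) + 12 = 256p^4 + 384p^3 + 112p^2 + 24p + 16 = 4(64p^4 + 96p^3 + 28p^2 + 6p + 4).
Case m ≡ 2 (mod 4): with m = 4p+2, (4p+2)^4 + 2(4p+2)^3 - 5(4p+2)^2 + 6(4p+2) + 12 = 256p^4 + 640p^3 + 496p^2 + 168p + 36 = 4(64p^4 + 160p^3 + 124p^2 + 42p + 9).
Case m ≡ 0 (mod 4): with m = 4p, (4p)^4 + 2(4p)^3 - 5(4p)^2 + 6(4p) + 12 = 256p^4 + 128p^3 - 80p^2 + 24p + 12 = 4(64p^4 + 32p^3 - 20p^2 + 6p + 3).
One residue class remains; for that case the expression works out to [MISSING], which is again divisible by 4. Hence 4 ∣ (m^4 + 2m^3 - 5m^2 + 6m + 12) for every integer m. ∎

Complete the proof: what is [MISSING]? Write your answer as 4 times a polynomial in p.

Only m ≡ 3 (mod 4) is unaccounted for. Put m = 4p+3:
(4p+3)^4 + 2(4p+3)^3 - 5(4p+3)^2 + 6(4p+3) + 12 expands to 256p^4 + 896p^3 + 1072p^2 + 552p + 120,
and factoring out 4 leaves 4(64p^4 + 224p^3 + 268p^2 + 138p + 30).

4(64p^4 + 224p^3 + 268p^2 + 138p + 30)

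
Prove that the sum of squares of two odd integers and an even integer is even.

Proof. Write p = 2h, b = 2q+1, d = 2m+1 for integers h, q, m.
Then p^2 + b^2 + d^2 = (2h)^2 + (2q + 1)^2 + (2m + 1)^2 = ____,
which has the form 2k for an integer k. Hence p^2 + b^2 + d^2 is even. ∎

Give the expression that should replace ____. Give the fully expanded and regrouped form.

(2h)^2 + (2q + 1)^2 + (2m + 1)^2 = 4h^2 + 4m^2 + 4m + 4q^2 + 4q + 2
= 2(2h^2 + 2m^2 + 2m + 2q^2 + 2q + 1).
Since 2h^2 + 2m^2 + 2m + 2q^2 + 2q + 1 is an integer, the sum of squares is of the form 2k for an integer k.

2(2h^2 + 2m^2 + 2m + 2q^2 + 2q + 1)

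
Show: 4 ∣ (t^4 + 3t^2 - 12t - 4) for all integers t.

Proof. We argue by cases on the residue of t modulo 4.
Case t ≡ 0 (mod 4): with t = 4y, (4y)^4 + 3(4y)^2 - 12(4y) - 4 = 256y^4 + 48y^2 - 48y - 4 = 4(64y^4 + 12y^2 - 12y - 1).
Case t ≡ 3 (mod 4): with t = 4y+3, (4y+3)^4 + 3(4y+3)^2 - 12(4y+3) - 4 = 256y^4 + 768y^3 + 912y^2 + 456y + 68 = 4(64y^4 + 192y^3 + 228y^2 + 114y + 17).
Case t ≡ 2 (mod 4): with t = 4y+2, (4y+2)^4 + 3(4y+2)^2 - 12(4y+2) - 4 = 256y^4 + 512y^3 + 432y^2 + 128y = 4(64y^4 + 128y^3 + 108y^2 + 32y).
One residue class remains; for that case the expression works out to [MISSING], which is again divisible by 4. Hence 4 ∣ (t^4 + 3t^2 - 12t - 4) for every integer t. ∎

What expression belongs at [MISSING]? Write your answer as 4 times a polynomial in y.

4(64y^4 + 64y^3 + 36y^2 - 2y - 3)

The residues treated are {0, 3, 2}, so the missing case is t ≡ 1 (mod 4); write t = 4y+1.
Then (4y+1)^4 + 3(4y+1)^2 - 12(4y+1) - 4 = 256y^4 + 256y^3 + 144y^2 - 8y - 12 = 4(64y^4 + 64y^3 + 36y^2 - 2y - 3).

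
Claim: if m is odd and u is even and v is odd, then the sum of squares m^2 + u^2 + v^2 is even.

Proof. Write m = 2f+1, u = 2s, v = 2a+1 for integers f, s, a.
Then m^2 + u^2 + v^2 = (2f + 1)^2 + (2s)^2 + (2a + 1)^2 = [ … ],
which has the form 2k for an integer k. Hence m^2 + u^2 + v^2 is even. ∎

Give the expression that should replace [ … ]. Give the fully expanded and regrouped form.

2(2a^2 + 2a + 2f^2 + 2f + 2s^2 + 1)

Expanding: (2f + 1)^2 + (2s)^2 + (2a + 1)^2 = 4a^2 + 4a + 4f^2 + 4f + 4s^2 + 2.
Every term is even; pulling out the factor of 2 gives 2(2a^2 + 2a + 2f^2 + 2f + 2s^2 + 1).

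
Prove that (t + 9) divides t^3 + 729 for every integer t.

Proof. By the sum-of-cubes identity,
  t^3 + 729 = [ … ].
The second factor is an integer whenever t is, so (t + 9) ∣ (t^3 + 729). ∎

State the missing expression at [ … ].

a^3 + b^3 = (a + b)(a^2 - ab + b^2). With a = t, b = 9:
t^3 + 729 = (t + 9)(t^2 - 9t + 81).

(t + 9)(t^2 - 9t + 81)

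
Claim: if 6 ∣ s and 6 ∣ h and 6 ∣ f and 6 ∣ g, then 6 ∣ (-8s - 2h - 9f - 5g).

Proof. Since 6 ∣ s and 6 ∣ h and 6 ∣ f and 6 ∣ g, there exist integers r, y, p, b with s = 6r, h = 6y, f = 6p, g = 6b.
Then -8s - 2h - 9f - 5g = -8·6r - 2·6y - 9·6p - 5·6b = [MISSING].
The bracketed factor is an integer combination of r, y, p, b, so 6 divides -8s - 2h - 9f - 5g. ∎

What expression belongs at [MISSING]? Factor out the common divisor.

Pull the common 6 out of every term: -8·6r - 2·6y - 9·6p - 5·6b = 6(-5b - 9p - 8r - 2y).
-5b - 9p - 8r - 2y is an integer, which exhibits the divisibility.

6(-5b - 9p - 8r - 2y)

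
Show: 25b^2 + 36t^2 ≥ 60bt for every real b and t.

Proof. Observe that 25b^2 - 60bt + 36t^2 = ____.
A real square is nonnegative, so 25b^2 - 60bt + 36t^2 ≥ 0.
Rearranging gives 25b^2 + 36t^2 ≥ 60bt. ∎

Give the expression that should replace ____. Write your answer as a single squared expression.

(5b - 6t)^2

The leading and trailing coefficients are 5^2 and 6^2, and 60 = 2·5·6, so the trinomial is (5b - 6t)^2.
Hence 25b^2 - 60bt + 36t^2 ≥ 0.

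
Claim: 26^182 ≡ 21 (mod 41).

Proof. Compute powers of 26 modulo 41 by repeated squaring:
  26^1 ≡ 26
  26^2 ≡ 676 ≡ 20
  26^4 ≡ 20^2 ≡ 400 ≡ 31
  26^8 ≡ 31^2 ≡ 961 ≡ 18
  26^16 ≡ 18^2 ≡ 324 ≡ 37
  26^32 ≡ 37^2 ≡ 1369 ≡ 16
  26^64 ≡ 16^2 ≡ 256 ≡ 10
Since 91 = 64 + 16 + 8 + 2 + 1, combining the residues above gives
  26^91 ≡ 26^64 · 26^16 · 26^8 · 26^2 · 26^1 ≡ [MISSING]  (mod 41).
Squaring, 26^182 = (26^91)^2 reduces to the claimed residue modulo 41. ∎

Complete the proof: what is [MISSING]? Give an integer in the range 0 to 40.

26^64 · 26^16 · 26^8 · 26^2 · 26^1 ≡ 10 · 37 · 18 · 20 · 26 = 3463200.
3463200 mod 41 = 12, so 26^91 ≡ 12 (mod 41).

12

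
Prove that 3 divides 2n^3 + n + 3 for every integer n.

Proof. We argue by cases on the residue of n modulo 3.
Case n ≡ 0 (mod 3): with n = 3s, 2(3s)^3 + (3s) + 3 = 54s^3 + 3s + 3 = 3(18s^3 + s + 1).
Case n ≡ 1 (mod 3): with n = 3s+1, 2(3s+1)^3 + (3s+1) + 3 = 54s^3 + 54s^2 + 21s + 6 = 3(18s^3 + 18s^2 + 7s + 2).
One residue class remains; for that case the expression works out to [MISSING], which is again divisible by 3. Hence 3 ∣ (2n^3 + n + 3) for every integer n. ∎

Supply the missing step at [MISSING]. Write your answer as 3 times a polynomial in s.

The residues treated are {0, 1}, so the missing case is n ≡ 2 (mod 3); write n = 3s+2.
Then 2(3s+2)^3 + (3s+2) + 3 = 54s^3 + 108s^2 + 75s + 21 = 3(18s^3 + 36s^2 + 25s + 7).

3(18s^3 + 36s^2 + 25s + 7)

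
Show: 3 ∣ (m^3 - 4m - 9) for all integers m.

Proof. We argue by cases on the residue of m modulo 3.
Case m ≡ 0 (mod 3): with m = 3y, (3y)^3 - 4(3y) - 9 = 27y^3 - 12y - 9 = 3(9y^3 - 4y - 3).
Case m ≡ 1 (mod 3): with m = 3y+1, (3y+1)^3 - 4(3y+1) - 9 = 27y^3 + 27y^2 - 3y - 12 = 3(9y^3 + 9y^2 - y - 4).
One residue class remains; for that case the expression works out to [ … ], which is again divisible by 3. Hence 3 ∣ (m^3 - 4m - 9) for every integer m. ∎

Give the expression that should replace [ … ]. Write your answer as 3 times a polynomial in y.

3(9y^3 + 18y^2 + 8y - 3)

Only m ≡ 2 (mod 3) is unaccounted for. Put m = 3y+2:
(3y+2)^3 - 4(3y+2) - 9 expands to 27y^3 + 54y^2 + 24y - 9,
and factoring out 3 leaves 3(9y^3 + 18y^2 + 8y - 3).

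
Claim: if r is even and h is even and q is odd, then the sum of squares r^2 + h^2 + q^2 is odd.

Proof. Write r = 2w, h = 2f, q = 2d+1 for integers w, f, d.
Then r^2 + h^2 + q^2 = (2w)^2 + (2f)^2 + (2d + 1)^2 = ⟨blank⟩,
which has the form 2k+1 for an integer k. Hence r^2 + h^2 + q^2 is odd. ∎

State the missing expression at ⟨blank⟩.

2(2d^2 + 2d + 2f^2 + 2w^2) + 1

(2w)^2 + (2f)^2 + (2d + 1)^2 = 4d^2 + 4d + 4f^2 + 4w^2 + 1
= 2(2d^2 + 2d + 2f^2 + 2w^2) + 1.
Since 2d^2 + 2d + 2f^2 + 2w^2 is an integer, the sum of squares is of the form 2k+1 for an integer k.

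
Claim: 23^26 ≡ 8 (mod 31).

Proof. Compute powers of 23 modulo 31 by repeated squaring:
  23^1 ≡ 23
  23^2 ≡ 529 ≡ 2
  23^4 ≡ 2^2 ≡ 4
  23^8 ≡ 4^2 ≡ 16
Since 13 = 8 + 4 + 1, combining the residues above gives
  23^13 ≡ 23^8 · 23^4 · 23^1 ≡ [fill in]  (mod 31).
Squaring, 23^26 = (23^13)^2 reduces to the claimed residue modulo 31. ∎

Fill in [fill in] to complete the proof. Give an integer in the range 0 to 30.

23^8 · 23^4 · 23^1 ≡ 16 · 4 · 23 = 1472.
1472 mod 31 = 15, so 23^13 ≡ 15 (mod 31).

15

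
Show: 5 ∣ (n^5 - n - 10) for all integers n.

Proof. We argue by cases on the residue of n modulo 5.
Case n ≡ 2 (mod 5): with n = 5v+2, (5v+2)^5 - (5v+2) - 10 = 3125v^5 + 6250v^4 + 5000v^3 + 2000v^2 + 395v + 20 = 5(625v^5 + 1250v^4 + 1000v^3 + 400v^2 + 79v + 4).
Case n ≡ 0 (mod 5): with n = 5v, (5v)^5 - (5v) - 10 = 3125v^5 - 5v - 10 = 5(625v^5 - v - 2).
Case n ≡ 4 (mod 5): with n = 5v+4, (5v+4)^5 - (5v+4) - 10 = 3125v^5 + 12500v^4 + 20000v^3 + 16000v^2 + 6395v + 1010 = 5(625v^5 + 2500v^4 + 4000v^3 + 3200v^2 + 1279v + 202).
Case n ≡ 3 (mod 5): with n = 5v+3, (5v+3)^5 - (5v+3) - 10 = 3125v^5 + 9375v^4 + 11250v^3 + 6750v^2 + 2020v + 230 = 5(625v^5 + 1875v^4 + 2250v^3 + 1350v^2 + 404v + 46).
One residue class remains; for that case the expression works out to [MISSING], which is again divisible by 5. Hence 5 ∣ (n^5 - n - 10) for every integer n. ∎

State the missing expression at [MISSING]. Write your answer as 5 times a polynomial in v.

Only n ≡ 1 (mod 5) is unaccounted for. Put n = 5v+1:
(5v+1)^5 - (5v+1) - 10 expands to 3125v^5 + 3125v^4 + 1250v^3 + 250v^2 + 20v - 10,
and factoring out 5 leaves 5(625v^5 + 625v^4 + 250v^3 + 50v^2 + 4v - 2).

5(625v^5 + 625v^4 + 250v^3 + 50v^2 + 4v - 2)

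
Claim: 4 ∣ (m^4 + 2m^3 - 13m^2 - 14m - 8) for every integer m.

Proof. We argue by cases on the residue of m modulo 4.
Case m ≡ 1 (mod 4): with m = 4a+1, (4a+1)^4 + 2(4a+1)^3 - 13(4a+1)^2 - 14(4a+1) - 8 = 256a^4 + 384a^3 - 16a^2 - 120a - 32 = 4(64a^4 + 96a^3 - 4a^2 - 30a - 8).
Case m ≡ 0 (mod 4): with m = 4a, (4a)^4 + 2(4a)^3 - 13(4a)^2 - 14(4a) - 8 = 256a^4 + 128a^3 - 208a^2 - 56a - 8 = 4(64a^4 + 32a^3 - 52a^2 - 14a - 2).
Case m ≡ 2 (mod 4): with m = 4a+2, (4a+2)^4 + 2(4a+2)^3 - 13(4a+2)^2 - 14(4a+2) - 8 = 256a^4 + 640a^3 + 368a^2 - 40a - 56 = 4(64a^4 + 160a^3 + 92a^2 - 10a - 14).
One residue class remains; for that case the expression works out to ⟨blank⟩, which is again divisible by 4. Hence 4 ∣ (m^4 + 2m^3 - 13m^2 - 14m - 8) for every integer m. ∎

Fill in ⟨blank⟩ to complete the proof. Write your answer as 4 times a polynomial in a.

The residues treated are {1, 0, 2}, so the missing case is m ≡ 3 (mod 4); write m = 4a+3.
Then (4a+3)^4 + 2(4a+3)^3 - 13(4a+3)^2 - 14(4a+3) - 8 = 256a^4 + 896a^3 + 944a^2 + 280a - 32 = 4(64a^4 + 224a^3 + 236a^2 + 70a - 8).

4(64a^4 + 224a^3 + 236a^2 + 70a - 8)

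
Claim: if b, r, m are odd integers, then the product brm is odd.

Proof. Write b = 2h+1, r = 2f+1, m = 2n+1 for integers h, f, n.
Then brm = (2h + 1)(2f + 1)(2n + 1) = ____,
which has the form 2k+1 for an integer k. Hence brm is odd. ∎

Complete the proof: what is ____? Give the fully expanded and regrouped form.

(2h + 1)(2f + 1)(2n + 1) = 8fhn + 4fh + 4fn + 2f + 4hn + 2h + 2n + 1
= 2(4fhn + 2fh + 2fn + f + 2hn + h + n) + 1.
Since 4fhn + 2fh + 2fn + f + 2hn + h + n is an integer, the product is of the form 2k+1 for an integer k.

2(4fhn + 2fh + 2fn + f + 2hn + h + n) + 1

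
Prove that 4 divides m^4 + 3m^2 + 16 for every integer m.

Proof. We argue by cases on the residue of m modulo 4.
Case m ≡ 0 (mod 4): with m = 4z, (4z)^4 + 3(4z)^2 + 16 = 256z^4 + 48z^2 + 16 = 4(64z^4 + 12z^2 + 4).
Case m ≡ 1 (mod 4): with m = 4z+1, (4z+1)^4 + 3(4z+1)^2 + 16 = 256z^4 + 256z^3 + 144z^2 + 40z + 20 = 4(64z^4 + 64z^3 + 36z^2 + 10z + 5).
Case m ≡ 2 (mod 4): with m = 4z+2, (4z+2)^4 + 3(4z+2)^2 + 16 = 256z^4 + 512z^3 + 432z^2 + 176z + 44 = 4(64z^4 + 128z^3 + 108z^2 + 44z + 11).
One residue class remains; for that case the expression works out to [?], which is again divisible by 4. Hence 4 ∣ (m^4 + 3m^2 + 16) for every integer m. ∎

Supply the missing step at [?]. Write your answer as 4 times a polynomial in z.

Only m ≡ 3 (mod 4) is unaccounted for. Put m = 4z+3:
(4z+3)^4 + 3(4z+3)^2 + 16 expands to 256z^4 + 768z^3 + 912z^2 + 504z + 124,
and factoring out 4 leaves 4(64z^4 + 192z^3 + 228z^2 + 126z + 31).

4(64z^4 + 192z^3 + 228z^2 + 126z + 31)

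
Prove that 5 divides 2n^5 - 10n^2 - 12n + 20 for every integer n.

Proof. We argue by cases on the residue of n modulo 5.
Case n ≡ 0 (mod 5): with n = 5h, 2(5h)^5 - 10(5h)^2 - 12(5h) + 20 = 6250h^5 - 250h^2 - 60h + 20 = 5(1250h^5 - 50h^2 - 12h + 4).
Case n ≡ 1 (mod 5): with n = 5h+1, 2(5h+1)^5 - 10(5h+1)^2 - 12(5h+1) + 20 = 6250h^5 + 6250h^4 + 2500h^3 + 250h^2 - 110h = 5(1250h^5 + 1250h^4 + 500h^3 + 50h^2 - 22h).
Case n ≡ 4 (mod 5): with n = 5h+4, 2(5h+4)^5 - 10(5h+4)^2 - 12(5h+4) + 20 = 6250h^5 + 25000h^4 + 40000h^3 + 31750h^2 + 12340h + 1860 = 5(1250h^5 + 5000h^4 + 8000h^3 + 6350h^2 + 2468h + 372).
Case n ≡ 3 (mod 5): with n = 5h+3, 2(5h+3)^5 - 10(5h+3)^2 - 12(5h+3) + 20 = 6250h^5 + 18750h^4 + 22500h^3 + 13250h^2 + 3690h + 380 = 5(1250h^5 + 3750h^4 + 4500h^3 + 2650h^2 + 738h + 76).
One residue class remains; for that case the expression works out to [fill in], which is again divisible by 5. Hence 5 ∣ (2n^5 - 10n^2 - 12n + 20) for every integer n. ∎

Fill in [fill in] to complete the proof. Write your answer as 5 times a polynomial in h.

5(1250h^5 + 2500h^4 + 2000h^3 + 750h^2 + 108h + 4)

The residues treated are {0, 1, 4, 3}, so the missing case is n ≡ 2 (mod 5); write n = 5h+2.
Then 2(5h+2)^5 - 10(5h+2)^2 - 12(5h+2) + 20 = 6250h^5 + 12500h^4 + 10000h^3 + 3750h^2 + 540h + 20 = 5(1250h^5 + 2500h^4 + 2000h^3 + 750h^2 + 108h + 4).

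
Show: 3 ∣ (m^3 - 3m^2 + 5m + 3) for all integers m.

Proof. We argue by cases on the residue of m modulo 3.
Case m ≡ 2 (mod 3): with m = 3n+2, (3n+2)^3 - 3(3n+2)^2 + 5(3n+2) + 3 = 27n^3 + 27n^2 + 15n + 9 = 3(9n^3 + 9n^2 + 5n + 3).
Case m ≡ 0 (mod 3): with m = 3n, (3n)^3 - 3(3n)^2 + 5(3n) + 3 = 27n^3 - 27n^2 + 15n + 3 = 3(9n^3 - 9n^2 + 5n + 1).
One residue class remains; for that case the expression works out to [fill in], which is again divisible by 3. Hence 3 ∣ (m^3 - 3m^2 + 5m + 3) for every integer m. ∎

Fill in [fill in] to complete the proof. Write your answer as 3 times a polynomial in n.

Only m ≡ 1 (mod 3) is unaccounted for. Put m = 3n+1:
(3n+1)^3 - 3(3n+1)^2 + 5(3n+1) + 3 expands to 27n^3 + 6n + 6,
and factoring out 3 leaves 3(9n^3 + 2n + 2).

3(9n^3 + 2n + 2)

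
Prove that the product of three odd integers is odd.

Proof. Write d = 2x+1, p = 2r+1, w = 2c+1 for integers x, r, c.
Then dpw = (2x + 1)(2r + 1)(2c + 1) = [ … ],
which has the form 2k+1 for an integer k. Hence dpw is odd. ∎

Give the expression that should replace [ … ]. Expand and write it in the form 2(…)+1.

2(4crx + 2cr + 2cx + c + 2rx + r + x) + 1

Expanding: (2x + 1)(2r + 1)(2c + 1) = 8crx + 4cr + 4cx + 2c + 4rx + 2r + 2x + 1.
Every term except the constant is even, so this is 2(4crx + 2cr + 2cx + c + 2rx + r + x) + 1,
and 4crx + 2cr + 2cx + c + 2rx + r + x ∈ ℤ gives the required form.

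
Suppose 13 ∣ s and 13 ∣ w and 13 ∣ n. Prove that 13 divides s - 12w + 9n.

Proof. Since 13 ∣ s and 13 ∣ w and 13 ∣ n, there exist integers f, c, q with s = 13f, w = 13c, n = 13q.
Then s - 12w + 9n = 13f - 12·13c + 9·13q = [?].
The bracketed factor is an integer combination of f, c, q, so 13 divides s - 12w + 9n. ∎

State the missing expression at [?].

Each term has a factor of 13: 13f - 12·13c + 9·13q = 13·(-12c + f + 9q).
Since -12c + f + 9q is an integer, 13 ∣ (s - 12w + 9n).

13(-12c + f + 9q)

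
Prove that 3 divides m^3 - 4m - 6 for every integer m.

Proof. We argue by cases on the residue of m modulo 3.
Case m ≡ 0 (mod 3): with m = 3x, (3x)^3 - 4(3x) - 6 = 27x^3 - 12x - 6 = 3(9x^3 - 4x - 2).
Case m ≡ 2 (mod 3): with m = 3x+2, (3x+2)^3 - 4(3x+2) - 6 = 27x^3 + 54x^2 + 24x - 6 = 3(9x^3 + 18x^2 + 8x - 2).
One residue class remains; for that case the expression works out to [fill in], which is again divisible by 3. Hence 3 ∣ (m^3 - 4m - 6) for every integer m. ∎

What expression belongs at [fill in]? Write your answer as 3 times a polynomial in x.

3(9x^3 + 9x^2 - x - 3)

Only m ≡ 1 (mod 3) is unaccounted for. Put m = 3x+1:
(3x+1)^3 - 4(3x+1) - 6 expands to 27x^3 + 27x^2 - 3x - 9,
and factoring out 3 leaves 3(9x^3 + 9x^2 - x - 3).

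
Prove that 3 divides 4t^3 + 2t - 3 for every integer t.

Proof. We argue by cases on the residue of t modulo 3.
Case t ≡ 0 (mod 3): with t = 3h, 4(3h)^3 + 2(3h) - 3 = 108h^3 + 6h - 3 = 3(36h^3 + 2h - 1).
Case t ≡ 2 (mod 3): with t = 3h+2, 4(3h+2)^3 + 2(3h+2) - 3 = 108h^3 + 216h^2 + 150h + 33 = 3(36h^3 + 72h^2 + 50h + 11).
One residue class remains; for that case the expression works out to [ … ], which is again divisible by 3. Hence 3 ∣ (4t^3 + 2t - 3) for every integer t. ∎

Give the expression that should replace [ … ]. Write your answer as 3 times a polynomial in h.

The residues treated are {0, 2}, so the missing case is t ≡ 1 (mod 3); write t = 3h+1.
Then 4(3h+1)^3 + 2(3h+1) - 3 = 108h^3 + 108h^2 + 42h + 3 = 3(36h^3 + 36h^2 + 14h + 1).

3(36h^3 + 36h^2 + 14h + 1)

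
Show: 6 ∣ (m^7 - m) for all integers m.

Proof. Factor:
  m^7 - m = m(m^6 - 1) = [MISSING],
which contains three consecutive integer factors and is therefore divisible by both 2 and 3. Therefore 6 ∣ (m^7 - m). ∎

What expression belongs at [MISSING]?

(m - 1)m(m + 1)(m^4 + m^2 + 1)

m^6 - 1 = (m^2 - 1)(m^4 + m^2 + 1), and m^2 - 1 = (m-1)(m+1).
So m(m^6 - 1) = (m - 1)m(m + 1)(m^4 + m^2 + 1).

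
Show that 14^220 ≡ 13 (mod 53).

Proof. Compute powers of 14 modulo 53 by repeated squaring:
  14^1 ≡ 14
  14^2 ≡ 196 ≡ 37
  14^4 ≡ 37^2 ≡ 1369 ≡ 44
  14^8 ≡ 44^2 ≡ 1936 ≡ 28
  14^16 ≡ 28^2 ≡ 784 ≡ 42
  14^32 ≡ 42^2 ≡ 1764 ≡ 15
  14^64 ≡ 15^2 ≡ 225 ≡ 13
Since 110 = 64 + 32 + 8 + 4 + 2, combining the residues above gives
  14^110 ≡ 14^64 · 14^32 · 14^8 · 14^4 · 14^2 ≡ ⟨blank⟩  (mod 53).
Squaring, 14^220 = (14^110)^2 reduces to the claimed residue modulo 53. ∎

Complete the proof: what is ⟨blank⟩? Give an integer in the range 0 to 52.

14^64 · 14^32 · 14^8 · 14^4 · 14^2 ≡ 13 · 15 · 28 · 44 · 37 = 8888880.
8888880 mod 53 = 38, so 14^110 ≡ 38 (mod 53).

38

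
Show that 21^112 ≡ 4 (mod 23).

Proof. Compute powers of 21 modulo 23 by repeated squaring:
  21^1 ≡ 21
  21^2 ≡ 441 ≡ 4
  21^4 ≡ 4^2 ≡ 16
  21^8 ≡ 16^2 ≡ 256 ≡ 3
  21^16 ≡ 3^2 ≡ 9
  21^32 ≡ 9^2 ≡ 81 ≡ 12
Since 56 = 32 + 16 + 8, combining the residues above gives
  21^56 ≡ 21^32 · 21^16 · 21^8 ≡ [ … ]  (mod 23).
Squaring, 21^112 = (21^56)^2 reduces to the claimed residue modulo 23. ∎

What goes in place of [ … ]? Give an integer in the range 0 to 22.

2

Multiply the listed residues: 12 · 9 · 3 = 108 → 324.
Reducing modulo 23: 324 = 14·23 + 2, so 21^56 ≡ 2.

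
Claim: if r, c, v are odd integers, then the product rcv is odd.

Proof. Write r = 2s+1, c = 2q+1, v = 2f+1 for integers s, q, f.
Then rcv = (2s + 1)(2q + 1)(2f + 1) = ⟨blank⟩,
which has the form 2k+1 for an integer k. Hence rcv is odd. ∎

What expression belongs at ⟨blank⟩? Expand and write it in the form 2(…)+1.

2(4fqs + 2fq + 2fs + f + 2qs + q + s) + 1

(2s + 1)(2q + 1)(2f + 1) = 8fqs + 4fq + 4fs + 2f + 4qs + 2q + 2s + 1
= 2(4fqs + 2fq + 2fs + f + 2qs + q + s) + 1.
Since 4fqs + 2fq + 2fs + f + 2qs + q + s is an integer, the product is of the form 2k+1 for an integer k.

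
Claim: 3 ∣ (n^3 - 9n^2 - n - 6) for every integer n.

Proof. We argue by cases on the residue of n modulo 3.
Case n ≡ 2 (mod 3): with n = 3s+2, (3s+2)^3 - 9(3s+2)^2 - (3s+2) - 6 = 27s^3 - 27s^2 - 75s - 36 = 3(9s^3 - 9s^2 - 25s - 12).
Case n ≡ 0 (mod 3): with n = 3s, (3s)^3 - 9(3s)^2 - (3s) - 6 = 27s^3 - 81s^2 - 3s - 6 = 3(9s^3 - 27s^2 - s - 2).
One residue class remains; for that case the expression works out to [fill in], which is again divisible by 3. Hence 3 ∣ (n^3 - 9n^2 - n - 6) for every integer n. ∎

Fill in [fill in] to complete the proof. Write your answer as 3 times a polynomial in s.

Only n ≡ 1 (mod 3) is unaccounted for. Put n = 3s+1:
(3s+1)^3 - 9(3s+1)^2 - (3s+1) - 6 expands to 27s^3 - 54s^2 - 48s - 15,
and factoring out 3 leaves 3(9s^3 - 18s^2 - 16s - 5).

3(9s^3 - 18s^2 - 16s - 5)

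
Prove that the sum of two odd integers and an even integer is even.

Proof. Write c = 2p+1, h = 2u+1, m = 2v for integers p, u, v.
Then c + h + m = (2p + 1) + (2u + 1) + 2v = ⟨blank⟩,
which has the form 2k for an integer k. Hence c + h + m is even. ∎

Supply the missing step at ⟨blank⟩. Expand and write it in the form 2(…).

2(p + u + v + 1)

Expanding: (2p + 1) + (2u + 1) + 2v = 2p + 2u + 2v + 2.
Every term is even; pulling out the factor of 2 gives 2(p + u + v + 1).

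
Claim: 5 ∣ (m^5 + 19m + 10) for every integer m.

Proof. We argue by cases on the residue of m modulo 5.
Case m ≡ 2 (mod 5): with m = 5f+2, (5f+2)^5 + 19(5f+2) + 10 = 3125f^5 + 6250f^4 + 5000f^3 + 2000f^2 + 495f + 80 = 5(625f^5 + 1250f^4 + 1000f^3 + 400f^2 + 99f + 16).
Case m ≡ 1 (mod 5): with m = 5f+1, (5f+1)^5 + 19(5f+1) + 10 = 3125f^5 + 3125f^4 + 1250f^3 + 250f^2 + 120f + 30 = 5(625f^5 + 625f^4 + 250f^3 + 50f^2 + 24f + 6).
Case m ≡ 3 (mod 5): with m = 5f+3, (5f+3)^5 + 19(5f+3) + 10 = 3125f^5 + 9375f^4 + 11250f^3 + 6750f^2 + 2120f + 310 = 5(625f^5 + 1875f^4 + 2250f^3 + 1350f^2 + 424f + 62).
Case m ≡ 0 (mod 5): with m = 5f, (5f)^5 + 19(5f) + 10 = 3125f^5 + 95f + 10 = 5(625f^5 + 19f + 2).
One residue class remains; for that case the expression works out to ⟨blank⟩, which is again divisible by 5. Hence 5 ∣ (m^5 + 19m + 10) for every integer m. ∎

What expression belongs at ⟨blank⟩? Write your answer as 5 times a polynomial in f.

The residues treated are {2, 1, 3, 0}, so the missing case is m ≡ 4 (mod 5); write m = 5f+4.
Then (5f+4)^5 + 19(5f+4) + 10 = 3125f^5 + 12500f^4 + 20000f^3 + 16000f^2 + 6495f + 1110 = 5(625f^5 + 2500f^4 + 4000f^3 + 3200f^2 + 1299f + 222).

5(625f^5 + 2500f^4 + 4000f^3 + 3200f^2 + 1299f + 222)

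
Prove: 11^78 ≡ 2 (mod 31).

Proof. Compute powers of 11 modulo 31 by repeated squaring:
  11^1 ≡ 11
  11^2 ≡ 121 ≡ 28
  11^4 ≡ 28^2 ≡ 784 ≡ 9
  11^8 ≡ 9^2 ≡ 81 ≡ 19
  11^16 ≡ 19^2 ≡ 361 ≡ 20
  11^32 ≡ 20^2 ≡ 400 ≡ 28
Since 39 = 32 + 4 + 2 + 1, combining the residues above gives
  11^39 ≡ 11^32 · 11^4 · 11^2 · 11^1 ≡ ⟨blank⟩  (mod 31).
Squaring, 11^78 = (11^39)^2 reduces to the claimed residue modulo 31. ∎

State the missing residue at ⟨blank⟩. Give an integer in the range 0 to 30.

23

11^32 · 11^4 · 11^2 · 11^1 ≡ 28 · 9 · 28 · 11 = 77616.
77616 mod 31 = 23, so 11^39 ≡ 23 (mod 31).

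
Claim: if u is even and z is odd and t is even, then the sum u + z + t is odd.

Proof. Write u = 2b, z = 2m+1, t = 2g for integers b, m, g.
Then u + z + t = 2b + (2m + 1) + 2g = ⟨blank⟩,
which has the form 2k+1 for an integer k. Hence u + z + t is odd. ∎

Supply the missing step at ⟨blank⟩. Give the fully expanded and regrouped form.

2b + (2m + 1) + 2g = 2b + 2g + 2m + 1
= 2(b + g + m) + 1.
Since b + g + m is an integer, the sum is of the form 2k+1 for an integer k.

2(b + g + m) + 1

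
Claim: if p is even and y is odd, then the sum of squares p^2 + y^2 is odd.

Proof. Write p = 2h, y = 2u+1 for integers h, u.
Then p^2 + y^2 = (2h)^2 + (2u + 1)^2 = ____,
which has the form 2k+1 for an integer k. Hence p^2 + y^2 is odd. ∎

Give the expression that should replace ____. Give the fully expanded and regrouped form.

2(2h^2 + 2u^2 + 2u) + 1

(2h)^2 + (2u + 1)^2 = 4h^2 + 4u^2 + 4u + 1
= 2(2h^2 + 2u^2 + 2u) + 1.
Since 2h^2 + 2u^2 + 2u is an integer, the sum of squares is of the form 2k+1 for an integer k.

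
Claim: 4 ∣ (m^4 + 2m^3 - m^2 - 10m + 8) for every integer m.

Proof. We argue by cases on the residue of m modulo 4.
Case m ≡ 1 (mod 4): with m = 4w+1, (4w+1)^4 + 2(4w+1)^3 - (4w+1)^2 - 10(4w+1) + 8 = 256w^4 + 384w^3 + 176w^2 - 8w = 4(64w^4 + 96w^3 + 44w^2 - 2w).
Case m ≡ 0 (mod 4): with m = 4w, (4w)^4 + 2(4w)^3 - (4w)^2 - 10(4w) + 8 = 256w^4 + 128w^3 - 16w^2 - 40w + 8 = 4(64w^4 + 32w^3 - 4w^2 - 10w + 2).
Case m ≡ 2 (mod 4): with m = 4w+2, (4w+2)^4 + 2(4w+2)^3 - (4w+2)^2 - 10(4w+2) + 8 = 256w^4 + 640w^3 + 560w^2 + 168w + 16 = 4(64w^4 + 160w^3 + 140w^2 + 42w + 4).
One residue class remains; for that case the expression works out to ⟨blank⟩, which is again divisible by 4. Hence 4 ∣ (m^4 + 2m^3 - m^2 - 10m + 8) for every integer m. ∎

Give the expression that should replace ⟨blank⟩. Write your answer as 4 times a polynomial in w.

Only m ≡ 3 (mod 4) is unaccounted for. Put m = 4w+3:
(4w+3)^4 + 2(4w+3)^3 - (4w+3)^2 - 10(4w+3) + 8 expands to 256w^4 + 896w^3 + 1136w^2 + 584w + 104,
and factoring out 4 leaves 4(64w^4 + 224w^3 + 284w^2 + 146w + 26).

4(64w^4 + 224w^3 + 284w^2 + 146w + 26)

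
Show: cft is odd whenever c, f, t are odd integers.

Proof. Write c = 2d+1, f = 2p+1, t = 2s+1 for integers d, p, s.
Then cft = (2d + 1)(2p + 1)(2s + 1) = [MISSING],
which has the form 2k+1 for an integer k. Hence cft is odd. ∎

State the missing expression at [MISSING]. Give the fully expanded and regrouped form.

Expanding: (2d + 1)(2p + 1)(2s + 1) = 8dps + 4dp + 4ds + 2d + 4ps + 2p + 2s + 1.
Every term except the constant is even, so this is 2(4dps + 2dp + 2ds + d + 2ps + p + s) + 1,
and 4dps + 2dp + 2ds + d + 2ps + p + s ∈ ℤ gives the required form.

2(4dps + 2dp + 2ds + d + 2ps + p + s) + 1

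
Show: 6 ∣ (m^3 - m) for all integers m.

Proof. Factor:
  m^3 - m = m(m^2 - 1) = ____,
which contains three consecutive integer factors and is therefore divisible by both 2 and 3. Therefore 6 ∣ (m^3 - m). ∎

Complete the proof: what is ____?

(m - 1)m(m + 1)

m(m^2 - 1) = m(m - 1)(m + 1) = (m - 1)m(m + 1).
These three factors are consecutive integers, so their product is divisible by 6.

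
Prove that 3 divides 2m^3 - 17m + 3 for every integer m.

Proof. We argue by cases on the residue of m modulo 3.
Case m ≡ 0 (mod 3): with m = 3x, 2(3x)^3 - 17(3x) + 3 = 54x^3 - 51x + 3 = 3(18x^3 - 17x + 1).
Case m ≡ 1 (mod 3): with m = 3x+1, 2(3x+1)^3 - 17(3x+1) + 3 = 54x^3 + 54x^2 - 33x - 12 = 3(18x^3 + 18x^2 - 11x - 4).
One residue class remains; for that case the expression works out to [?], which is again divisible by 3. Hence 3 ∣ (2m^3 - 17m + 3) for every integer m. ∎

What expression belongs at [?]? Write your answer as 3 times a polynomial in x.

3(18x^3 + 36x^2 + 7x - 5)

The residues treated are {0, 1}, so the missing case is m ≡ 2 (mod 3); write m = 3x+2.
Then 2(3x+2)^3 - 17(3x+2) + 3 = 54x^3 + 108x^2 + 21x - 15 = 3(18x^3 + 36x^2 + 7x - 5).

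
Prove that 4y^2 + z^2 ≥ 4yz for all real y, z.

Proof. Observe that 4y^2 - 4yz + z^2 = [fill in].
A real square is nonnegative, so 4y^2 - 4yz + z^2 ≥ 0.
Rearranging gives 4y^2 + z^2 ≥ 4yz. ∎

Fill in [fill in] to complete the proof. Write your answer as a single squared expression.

(2y - z)^2

4y^2 - 4yz + z^2 is a perfect-square trinomial: the outer terms are (2y)^2 and (z)^2, and the cross term is -2·2y·z.
So 4y^2 - 4yz + z^2 = (2y - z)^2 ≥ 0.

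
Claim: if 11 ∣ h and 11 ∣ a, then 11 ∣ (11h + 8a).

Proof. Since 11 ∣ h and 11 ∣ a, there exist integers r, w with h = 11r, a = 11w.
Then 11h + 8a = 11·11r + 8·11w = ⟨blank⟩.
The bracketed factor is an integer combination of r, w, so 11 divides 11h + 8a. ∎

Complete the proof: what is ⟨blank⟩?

11(11r + 8w)

Each term has a factor of 11: 11·11r + 8·11w = 11·(11r + 8w).
Since 11r + 8w is an integer, 11 ∣ (11h + 8a).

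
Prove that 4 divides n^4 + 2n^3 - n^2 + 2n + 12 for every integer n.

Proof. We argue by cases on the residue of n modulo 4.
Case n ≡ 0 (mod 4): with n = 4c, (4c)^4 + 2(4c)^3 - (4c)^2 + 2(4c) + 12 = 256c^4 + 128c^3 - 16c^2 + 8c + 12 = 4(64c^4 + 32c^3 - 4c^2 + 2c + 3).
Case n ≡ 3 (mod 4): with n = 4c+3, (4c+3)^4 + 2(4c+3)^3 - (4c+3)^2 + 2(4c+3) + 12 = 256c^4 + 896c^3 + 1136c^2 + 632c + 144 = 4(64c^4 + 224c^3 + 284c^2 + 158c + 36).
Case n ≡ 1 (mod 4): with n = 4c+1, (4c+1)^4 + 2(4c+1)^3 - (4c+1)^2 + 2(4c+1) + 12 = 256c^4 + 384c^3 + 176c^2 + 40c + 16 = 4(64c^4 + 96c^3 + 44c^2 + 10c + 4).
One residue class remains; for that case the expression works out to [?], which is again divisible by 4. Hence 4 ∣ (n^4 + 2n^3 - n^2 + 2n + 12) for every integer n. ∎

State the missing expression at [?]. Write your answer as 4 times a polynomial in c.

4(64c^4 + 160c^3 + 140c^2 + 54c + 11)

Only n ≡ 2 (mod 4) is unaccounted for. Put n = 4c+2:
(4c+2)^4 + 2(4c+2)^3 - (4c+2)^2 + 2(4c+2) + 12 expands to 256c^4 + 640c^3 + 560c^2 + 216c + 44,
and factoring out 4 leaves 4(64c^4 + 160c^3 + 140c^2 + 54c + 11).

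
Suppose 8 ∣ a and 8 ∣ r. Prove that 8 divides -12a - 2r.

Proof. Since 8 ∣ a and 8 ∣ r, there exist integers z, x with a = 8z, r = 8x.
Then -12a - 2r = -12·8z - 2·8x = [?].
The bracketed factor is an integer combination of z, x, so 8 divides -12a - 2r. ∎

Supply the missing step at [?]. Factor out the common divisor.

Pull the common 8 out of every term: -12·8z - 2·8x = 8(-2x - 12z).
-2x - 12z is an integer, which exhibits the divisibility.

8(-2x - 12z)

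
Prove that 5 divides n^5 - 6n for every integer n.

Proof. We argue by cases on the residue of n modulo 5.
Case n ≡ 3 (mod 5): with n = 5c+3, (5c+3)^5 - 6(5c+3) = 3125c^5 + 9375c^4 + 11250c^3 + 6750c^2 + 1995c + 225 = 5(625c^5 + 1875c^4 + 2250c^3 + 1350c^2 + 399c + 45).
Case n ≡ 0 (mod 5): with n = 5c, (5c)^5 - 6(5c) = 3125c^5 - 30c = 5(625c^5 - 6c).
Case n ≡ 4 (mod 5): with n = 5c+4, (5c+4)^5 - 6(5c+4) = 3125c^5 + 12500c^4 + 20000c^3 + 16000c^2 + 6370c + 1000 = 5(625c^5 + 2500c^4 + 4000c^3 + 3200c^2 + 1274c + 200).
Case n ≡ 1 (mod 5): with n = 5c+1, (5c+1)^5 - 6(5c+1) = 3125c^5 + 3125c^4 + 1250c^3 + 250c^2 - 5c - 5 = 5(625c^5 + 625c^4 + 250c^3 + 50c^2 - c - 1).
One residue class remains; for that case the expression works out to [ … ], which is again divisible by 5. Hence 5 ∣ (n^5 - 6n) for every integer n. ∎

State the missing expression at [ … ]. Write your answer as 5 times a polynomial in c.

The residues treated are {3, 0, 4, 1}, so the missing case is n ≡ 2 (mod 5); write n = 5c+2.
Then (5c+2)^5 - 6(5c+2) = 3125c^5 + 6250c^4 + 5000c^3 + 2000c^2 + 370c + 20 = 5(625c^5 + 1250c^4 + 1000c^3 + 400c^2 + 74c + 4).

5(625c^5 + 1250c^4 + 1000c^3 + 400c^2 + 74c + 4)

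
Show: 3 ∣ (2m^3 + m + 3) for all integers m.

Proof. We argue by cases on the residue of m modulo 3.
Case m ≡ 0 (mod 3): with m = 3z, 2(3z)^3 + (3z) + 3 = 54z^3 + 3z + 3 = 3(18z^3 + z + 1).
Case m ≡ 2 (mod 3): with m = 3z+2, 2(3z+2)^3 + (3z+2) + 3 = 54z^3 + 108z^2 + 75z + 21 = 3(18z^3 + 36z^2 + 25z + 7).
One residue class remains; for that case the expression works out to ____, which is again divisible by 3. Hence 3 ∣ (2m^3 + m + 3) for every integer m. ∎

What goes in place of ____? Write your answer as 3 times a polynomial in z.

Only m ≡ 1 (mod 3) is unaccounted for. Put m = 3z+1:
2(3z+1)^3 + (3z+1) + 3 expands to 54z^3 + 54z^2 + 21z + 6,
and factoring out 3 leaves 3(18z^3 + 18z^2 + 7z + 2).

3(18z^3 + 18z^2 + 7z + 2)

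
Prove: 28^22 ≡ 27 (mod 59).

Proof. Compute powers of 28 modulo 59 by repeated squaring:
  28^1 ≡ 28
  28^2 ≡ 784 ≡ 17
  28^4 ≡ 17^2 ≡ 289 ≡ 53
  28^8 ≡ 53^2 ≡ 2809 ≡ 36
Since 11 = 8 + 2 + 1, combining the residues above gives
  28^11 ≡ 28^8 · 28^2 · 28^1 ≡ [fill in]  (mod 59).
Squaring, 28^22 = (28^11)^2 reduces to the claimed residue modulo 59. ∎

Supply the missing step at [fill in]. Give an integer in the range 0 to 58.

26

Multiply the listed residues: 36 · 17 · 28 = 612 → 17136.
Reducing modulo 59: 17136 = 290·59 + 26, so 28^11 ≡ 26.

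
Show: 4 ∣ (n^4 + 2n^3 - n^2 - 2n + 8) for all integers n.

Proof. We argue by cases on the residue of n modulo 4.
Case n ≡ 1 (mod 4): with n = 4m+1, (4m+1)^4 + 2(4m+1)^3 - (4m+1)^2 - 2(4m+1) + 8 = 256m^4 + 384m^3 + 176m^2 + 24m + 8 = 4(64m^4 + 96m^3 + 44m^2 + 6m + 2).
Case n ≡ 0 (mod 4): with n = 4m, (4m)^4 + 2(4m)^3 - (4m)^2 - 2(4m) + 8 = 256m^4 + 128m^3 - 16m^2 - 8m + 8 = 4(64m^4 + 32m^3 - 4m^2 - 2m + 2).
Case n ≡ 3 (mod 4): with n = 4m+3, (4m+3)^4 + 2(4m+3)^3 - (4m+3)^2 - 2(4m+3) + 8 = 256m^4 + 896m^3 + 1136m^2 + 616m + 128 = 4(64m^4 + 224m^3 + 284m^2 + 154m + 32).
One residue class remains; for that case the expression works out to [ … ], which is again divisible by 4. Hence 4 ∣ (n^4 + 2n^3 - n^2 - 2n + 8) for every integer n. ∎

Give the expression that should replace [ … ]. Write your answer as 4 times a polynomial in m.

The residues treated are {1, 0, 3}, so the missing case is n ≡ 2 (mod 4); write n = 4m+2.
Then (4m+2)^4 + 2(4m+2)^3 - (4m+2)^2 - 2(4m+2) + 8 = 256m^4 + 640m^3 + 560m^2 + 200m + 32 = 4(64m^4 + 160m^3 + 140m^2 + 50m + 8).

4(64m^4 + 160m^3 + 140m^2 + 50m + 8)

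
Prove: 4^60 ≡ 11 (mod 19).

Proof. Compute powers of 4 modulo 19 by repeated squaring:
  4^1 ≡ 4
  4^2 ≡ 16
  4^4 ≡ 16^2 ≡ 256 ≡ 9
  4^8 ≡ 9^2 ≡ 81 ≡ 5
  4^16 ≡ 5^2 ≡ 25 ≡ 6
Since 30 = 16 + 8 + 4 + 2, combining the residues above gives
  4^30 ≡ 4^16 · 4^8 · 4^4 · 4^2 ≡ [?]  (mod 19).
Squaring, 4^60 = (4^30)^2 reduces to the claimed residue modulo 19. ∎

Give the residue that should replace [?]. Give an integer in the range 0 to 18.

7

Multiply the listed residues: 6 · 5 · 9 · 16 = 30 → 270 → 4320.
Reducing modulo 19: 4320 = 227·19 + 7, so 4^30 ≡ 7.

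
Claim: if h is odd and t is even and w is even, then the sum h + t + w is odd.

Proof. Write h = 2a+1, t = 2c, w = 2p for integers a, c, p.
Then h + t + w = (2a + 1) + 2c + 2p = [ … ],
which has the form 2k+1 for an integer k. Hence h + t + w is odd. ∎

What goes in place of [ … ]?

Expanding: (2a + 1) + 2c + 2p = 2a + 2c + 2p + 1.
Every term except the constant is even, so this is 2(a + c + p) + 1,
and a + c + p ∈ ℤ gives the required form.

2(a + c + p) + 1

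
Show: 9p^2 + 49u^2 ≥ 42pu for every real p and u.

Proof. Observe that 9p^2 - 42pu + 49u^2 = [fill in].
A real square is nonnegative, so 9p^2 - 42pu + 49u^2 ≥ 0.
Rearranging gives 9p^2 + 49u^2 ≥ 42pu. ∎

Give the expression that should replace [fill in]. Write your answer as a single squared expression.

9p^2 - 42pu + 49u^2 is a perfect-square trinomial: the outer terms are (3p)^2 and (7u)^2, and the cross term is -2·3p·7u.
So 9p^2 - 42pu + 49u^2 = (3p - 7u)^2 ≥ 0.

(3p - 7u)^2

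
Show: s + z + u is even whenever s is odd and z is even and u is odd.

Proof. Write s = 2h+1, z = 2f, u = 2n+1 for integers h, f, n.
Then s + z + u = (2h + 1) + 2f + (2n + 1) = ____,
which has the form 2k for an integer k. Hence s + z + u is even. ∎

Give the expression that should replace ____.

Expanding: (2h + 1) + 2f + (2n + 1) = 2f + 2h + 2n + 2.
Every term is even; pulling out the factor of 2 gives 2(f + h + n + 1).

2(f + h + n + 1)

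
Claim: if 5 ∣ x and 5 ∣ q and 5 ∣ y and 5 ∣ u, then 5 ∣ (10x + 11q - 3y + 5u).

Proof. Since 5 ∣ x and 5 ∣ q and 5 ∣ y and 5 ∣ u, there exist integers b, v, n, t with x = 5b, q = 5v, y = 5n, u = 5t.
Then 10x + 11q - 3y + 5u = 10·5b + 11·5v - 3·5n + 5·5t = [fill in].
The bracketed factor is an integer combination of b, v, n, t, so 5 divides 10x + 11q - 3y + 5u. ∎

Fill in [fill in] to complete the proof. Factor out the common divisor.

Pull the common 5 out of every term: 10·5b + 11·5v - 3·5n + 5·5t = 5(10b - 3n + 5t + 11v).
10b - 3n + 5t + 11v is an integer, which exhibits the divisibility.

5(10b - 3n + 5t + 11v)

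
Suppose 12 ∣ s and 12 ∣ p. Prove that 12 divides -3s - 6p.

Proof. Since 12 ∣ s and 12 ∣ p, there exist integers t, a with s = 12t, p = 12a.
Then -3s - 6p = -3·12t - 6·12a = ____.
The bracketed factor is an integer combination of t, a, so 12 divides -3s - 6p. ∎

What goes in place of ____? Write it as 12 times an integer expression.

12(-6a - 3t)

Each term has a factor of 12: -3·12t - 6·12a = 12·(-6a - 3t).
Since -6a - 3t is an integer, 12 ∣ (-3s - 6p).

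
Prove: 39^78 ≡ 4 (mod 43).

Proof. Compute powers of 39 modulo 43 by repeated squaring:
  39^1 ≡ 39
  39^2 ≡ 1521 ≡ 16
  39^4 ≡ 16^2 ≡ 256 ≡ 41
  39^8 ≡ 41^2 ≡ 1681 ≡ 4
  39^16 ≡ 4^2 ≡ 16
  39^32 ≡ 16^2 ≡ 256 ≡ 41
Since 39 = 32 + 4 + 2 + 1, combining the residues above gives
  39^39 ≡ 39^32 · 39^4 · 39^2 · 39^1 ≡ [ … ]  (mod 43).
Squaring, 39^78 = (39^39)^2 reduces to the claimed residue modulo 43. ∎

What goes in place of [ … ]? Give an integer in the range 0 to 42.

Multiply the listed residues: 41 · 41 · 16 · 39 = 1681 → 26896 → 1048944.
Reducing modulo 43: 1048944 = 24394·43 + 2, so 39^39 ≡ 2.

2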